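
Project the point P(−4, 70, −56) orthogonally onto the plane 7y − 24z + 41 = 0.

(-4, 49, 16)

The perpendicular from P has direction n = (0, 7, −24): r = (−4, 70, −56) + λ(0, 7, −24).
Substitute into the plane: n·(P + λn) = -41 gives 1834 + 625λ = -41, so λ = -3.
Foot = (−4, 70, −56) + (-3)·(0, 7, −24) = (−4, 49, 16).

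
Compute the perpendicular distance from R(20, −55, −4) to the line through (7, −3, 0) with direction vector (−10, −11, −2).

Direction vector d = (−10, −11, −2).
AP = (13, −52, −4); AP·d = 450, |AP|² = 2889, |d|² = 225.
distance² = |AP|² − (AP·d)²/|d|² = 2889 − 202500/225 = 1989, so the distance is 3√221.

3√221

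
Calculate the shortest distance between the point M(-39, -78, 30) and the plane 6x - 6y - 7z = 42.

Normal vector n = (6, -6, -7), and n·(-39, -78, 30) - 42 = -18.
|n| = √(36 + 36 + 49) = 11, so the distance is |-18|/11 = 18/11.

18/11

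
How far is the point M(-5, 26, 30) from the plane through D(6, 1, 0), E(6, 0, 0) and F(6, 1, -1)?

DE = (0, -1, 0) and DF = (0, 0, -1), so a normal is n = DE × DF = (1, 0, 0).
d = |1·(-5) − 6| / √(1 + 0 + 0) = |-11| / 1 = 11.

11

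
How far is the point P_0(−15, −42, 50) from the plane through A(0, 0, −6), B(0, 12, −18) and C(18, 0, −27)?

21/11

AB = (0, 12, −12) and AC = (18, 0, −21), so a normal is n = AB × AC = (−252, −216, −216).
n = (−252, −216, −216); n·P − 1296 = 756; |n| = 396; distance = 756/396 = 21/11.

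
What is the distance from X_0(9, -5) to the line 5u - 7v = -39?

The normal to the line is n = (5, -7) with |n| = √74.
|n·X_0 − (-39)| = |80 − (-39)| = 119, so the distance is 119/√74.

119/√74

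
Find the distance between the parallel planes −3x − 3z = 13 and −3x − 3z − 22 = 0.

3/√2

With common normal n = (−3, 0, −3) (|n| = 3√2), the distance is |13 − 22|/|n| = 9/(3√2) = 3√2/2.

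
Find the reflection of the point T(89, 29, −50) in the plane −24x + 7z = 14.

n = (−24, 0, 7), |n|² = 625, n·T − 14 = -2500, so t = -2500/625 = -4.
Foot F = T − (-4)·n = (−7, 29, −22); the reflection is 2F − T = (−103, 29, 6).

(-103, 29, 6)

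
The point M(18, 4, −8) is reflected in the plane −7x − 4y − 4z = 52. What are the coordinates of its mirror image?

With n = (−7, −4, −4), the signed offset is (n·M − 52)/|n|² = -162/81 = -2.
M' = M − 2t·n = (18, 4, −8) − (-4)·(−7, −4, −4) = (−10, −12, −24).

(-10, -12, -24)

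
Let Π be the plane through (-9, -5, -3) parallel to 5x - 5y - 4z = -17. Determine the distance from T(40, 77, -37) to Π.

Parallel planes share the normal n = (5, -5, -4); since (-9, -5, -3) lies on the plane, its equation is 5x - 5y - 4z = -8.
Then n·(40, 77, -37) - (-8) = -29.
|n| = √(25 + 25 + 16) = √66, so the distance is |-29|/√66 = 29/√66.

29√66/66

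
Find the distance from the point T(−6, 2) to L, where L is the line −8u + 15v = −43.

The normal to the line is n = (−8, 15) with |n| = 17.
|n·T − (-43)| = |78 − (-43)| = 121, so the distance is 121/17.

121/17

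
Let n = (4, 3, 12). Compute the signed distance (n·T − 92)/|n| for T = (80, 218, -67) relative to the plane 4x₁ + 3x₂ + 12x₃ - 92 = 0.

n·T − 92 = 78.
|n| = 13, so the signed distance is 78/13 = 6.

6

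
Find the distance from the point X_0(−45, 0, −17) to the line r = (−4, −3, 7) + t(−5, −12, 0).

Direction vector d = (−5, −12, 0).
AP = (−41, 3, −24), and AP × d = (−288, 120, 507).
|AP × d|² = 354393 and |d|² = 169, so the distance is √(354393/169) = √2097 = 3√233.

3√233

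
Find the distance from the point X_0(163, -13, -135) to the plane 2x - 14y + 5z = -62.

d = |2·163 + (-14)·(-13) + 5·(-135) − (-62)| / √(4 + 196 + 25) = |-105| / 15 = 7.

7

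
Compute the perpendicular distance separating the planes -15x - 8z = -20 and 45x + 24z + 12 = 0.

Divide the second equation by -3 to match normals: -15x - 8z = 4.
Both planes have normal n = (-15, 0, -8), |n| = 17. Any point on the first plane is at distance |4 − (-20)|/|n| = 24/17 from the second.

24/17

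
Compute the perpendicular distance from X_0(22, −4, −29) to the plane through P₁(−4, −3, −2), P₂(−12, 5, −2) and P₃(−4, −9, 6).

19√41/41

P₁P₂ = (−8, 8, 0) and P₁P₃ = (0, −6, 8), so a normal is n = P₁P₂ × P₁P₃ = (64, 64, 48).
Then n·(22, −4, −29) − (−544) = 304.
|n| = √(4096 + 4096 + 2304) = 16√41, so the distance is |304|/(16√41) = 19√41/41.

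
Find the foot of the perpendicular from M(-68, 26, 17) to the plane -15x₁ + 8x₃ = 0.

n = (-15, 0, 8), |n|² = 289, and n·M − 0 = 1156.
t = 1156/289 = 4, so the foot is M − t·n = (-68, 26, 17) − 4·(-15, 0, 8) = (-8, 26, -15).

(-8, 26, -15)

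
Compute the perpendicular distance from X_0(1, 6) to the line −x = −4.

3

d = |(-1)·1 + 0·6 − (-4)| / √(1 + 0) = |3|/1 = 3.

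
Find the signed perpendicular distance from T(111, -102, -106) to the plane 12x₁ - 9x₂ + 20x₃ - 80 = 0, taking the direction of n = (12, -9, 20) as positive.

n·T − 80 = 50.
|n| = 25, so the signed distance is 50/25 = 2.

2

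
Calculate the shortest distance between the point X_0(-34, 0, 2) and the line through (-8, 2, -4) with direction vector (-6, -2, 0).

Direction vector d = (-6, -2, 0).
AP = (-26, -2, 6), and AP × d = (12, -36, 40).
|AP × d|² = 3040 and |d|² = 40, so the distance is √(3040/40) = √76 = 2√19.

2√19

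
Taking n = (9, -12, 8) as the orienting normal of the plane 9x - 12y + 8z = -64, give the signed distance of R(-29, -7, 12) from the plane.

n·R − (-64) = -17.
|n| = 17, so the signed distance is -17/17 = -1.

-1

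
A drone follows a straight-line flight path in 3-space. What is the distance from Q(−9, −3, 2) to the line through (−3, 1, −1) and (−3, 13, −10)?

6

A direction vector is d = (0, 12, −9).
AP = (−6, −4, 3), and AP × d = (0, −54, −72).
|AP × d|² = 8100 and |d|² = 225, so the distance is √(8100/225) = √36 = 6.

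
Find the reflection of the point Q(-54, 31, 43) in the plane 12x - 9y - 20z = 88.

n = (12, -9, -20), |n|² = 625, n·Q − 88 = -1875, so t = -1875/625 = -3.
Foot F = Q − (-3)·n = (-18, 4, -17); the reflection is 2F − Q = (18, -23, -77).

(18, -23, -77)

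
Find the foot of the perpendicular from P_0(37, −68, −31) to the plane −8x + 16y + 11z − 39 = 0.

(5, -4, 13)

n = (−8, 16, 11), |n|² = 441, and n·P_0 − 39 = -1764.
t = -1764/441 = -4, so the foot is P_0 − t·n = (37, −68, −31) − (-4)·(−8, 16, 11) = (5, −4, 13).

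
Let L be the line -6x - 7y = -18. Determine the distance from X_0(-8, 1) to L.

59√85/85

The normal to the line is n = (-6, -7) with |n| = √85.
|n·X_0 − (-18)| = |41 − (-18)| = 59, so the distance is 59/√85.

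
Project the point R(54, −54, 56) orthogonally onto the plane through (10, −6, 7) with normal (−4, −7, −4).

The perpendicular from R has direction n = (−4, −7, −4): r = (54, −54, 56) + μ(−4, −7, −4).
Substitute into the plane: n·(R + μn) = -26 gives -62 + 81μ = -26, so μ = 4/9.
Foot = (54, −54, 56) + (4/9)·(−4, −7, −4) = (470/9, −514/9, 488/9).

(470/9, -514/9, 488/9)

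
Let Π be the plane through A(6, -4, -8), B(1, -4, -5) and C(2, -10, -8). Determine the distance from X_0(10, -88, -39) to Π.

25√38/38

AB = (-5, 0, 3) and AC = (-4, -6, 0), so a normal is n = AB × AC = (18, -12, 30).
Then n·(10, -88, -39) - (-84) = 150.
|n| = √(324 + 144 + 900) = 6√38, so the distance is |150|/(6√38) = 25/√38.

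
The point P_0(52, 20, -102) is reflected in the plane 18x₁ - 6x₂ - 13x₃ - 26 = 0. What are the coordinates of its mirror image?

(-92, 68, 2)

With n = (18, -6, -13), the signed offset is (n·P_0 − 26)/|n|² = 2116/529 = 4.
P_0' = P_0 − 2t·n = (52, 20, -102) − 8·(18, -6, -13) = (-92, 68, 2).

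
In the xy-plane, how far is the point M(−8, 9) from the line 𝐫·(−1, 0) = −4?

d = |(-1)·(-8) + 0·9 − (-4)| / √(1 + 0) = |12|/1 = 12.

12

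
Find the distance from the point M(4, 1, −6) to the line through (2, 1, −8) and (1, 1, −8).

A direction vector is d = (−1, 0, 0).
AP = (2, 0, 2), and AP × d = (0, −2, 0).
|AP × d|² = 4 and |d|² = 1, so the distance is √4 = 2.

2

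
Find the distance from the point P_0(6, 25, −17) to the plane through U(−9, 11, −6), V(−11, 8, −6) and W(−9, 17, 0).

UV = (−2, −3, 0) and UW = (0, 6, 6), so a normal is n = UV × UW = (−18, 12, −12).
Then n·(6, 25, −17) − 366 = 30.
|n| = √(324 + 144 + 144) = 6√17, so the distance is |30|/(6√17) = 5/√17.

5/√17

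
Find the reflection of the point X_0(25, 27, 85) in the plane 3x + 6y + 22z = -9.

(1, -21, -91)

With n = (3, 6, 22), the signed offset is (n·X_0 − (-9))/|n|² = 2116/529 = 4.
X_0' = X_0 − 2t·n = (25, 27, 85) − 8·(3, 6, 22) = (1, -21, -91).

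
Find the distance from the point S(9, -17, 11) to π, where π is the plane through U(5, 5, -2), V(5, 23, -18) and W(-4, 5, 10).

UV = (0, 18, -16) and UW = (-9, 0, 12), so a normal is n = UV × UW = (216, 144, 162).
Then n·(9, -17, 11) - 1476 = -198.
|n| = √(46656 + 20736 + 26244) = 306, so the distance is |-198|/306 = 11/17.

11/17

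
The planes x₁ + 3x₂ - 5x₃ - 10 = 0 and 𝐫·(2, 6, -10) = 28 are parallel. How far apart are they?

Divide the second equation by 2 to match normals: x₁ + 3x₂ - 5x₃ = 14.
Both planes have normal n = (1, 3, -5), |n| = √35. Any point on the first plane is at distance |14 − 10|/|n| = 4/√35 from the second.

4/√35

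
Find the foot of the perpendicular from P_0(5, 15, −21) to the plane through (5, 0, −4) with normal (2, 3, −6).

(-1, 6, -3)

The perpendicular from P_0 has direction n = (2, 3, −6): r = (5, 15, −21) + μ(2, 3, −6).
Substitute into the plane: n·(P_0 + μn) = 34 gives 181 + 49μ = 34, so μ = -3.
Foot = (5, 15, −21) + (-3)·(2, 3, −6) = (−1, 6, −3).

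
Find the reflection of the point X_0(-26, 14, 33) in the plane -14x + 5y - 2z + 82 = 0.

(30, -6, 41)

With n = (-14, 5, -2), the signed offset is (n·X_0 − (-82))/|n|² = 450/225 = 2.
X_0' = X_0 − 2t·n = (-26, 14, 33) − 4·(-14, 5, -2) = (30, -6, 41).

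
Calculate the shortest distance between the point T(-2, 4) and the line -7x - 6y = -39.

The normal to the line is n = (-7, -6) with |n| = √85.
|n·T − (-39)| = |-10 − (-39)| = 29, so the distance is 29/√85 = 29√85/85.

29√85/85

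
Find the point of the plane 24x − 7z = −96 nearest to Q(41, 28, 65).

(17, 28, 72)

The perpendicular from Q has direction n = (24, 0, −7): r = (41, 28, 65) + λ(24, 0, −7).
Substitute into the plane: n·(Q + λn) = -96 gives 529 + 625λ = -96, so λ = -1.
Foot = (41, 28, 65) + (-1)·(24, 0, −7) = (17, 28, 72).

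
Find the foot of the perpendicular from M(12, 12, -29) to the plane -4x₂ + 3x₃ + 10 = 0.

The perpendicular from M has direction n = (0, -4, 3): r = (12, 12, -29) + λ(0, -4, 3).
Substitute into the plane: n·(M + λn) = -10 gives -135 + 25λ = -10, so λ = 5.
Foot = (12, 12, -29) + 5·(0, -4, 3) = (12, -8, -14).

(12, -8, -14)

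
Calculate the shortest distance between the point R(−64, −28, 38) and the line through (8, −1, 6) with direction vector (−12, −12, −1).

3√257

Direction vector d = (−12, −12, −1).
AP = (−72, −27, 32); AP·d = 1156, |AP|² = 6937, |d|² = 289.
distance² = |AP|² − (AP·d)²/|d|² = 6937 − 1336336/289 = 2313, so the distance is 3√257.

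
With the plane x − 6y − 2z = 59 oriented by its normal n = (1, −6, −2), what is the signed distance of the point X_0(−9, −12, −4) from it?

n·X_0 − 59 = 12.
|n| = √41, so the signed distance is 12√41/41.

12√41/41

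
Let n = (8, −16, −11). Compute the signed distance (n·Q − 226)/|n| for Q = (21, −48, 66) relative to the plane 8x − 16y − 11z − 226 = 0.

-16/21

n·Q − 226 = -16.
|n| = 21, so the signed distance is -16/21.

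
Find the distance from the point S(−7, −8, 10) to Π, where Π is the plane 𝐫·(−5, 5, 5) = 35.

d = |(-5)·(-7) + 5·(-8) + 5·10 − 35| / √(25 + 25 + 25) = |10| / (5√3) = 2/√3.

2√3/3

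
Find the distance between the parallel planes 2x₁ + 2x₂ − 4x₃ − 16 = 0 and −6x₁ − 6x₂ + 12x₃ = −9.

13√6/12

Divide the second equation by -3 to match normals: 2x₁ + 2x₂ − 4x₃ = 3.
Both planes have normal n = (2, 2, −4), |n| = 2√6. Any point on the first plane is at distance |3 − 16|/|n| = 13/(2√6) = 13√6/12 from the second.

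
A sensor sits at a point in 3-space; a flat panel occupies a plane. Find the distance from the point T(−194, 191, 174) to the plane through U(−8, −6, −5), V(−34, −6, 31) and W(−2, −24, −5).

7

UV = (−26, 0, 36) and UW = (6, −18, 0), so a normal is n = UV × UW = (648, 216, 468).
Then n·(−194, 191, 174) − (−8820) = 5796.
|n| = √(419904 + 46656 + 219024) = 828, so the distance is |5796|/828 = 7.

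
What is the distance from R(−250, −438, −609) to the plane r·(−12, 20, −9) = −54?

9

d = |(-12)·(-250) + 20·(-438) + (-9)·(-609) − (-54)| / √(144 + 400 + 81) = |-225| / 25 = 9.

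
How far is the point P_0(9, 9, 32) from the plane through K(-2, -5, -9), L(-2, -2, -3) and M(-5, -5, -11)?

17/7

KL = (0, 3, 6) and KM = (-3, 0, -2), so a normal is n = KL × KM = (-6, -18, 9).
n = (-6, -18, 9); n·P − 21 = 51; |n| = 21; distance = 51/21 = 17/7.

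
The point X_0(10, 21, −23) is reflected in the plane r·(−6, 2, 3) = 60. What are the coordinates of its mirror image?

n = (−6, 2, 3), |n|² = 49, n·X_0 − 60 = -147, so t = -147/49 = -3.
Foot F = X_0 − (-3)·n = (−8, 27, −14); the reflection is 2F − X_0 = (−26, 33, −5).

(-26, 33, -5)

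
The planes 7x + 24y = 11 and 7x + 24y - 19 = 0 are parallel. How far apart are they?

Both planes have normal n = (7, 24, 0), |n| = 25. Any point on the first plane is at distance |19 − 11|/|n| = 8/25 from the second.

8/25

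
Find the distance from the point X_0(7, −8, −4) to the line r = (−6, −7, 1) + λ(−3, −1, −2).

Direction vector d = (−3, −1, −2).
AP = (13, −1, −5); AP·d = -28, |AP|² = 195, |d|² = 14.
distance² = |AP|² − (AP·d)²/|d|² = 195 − 784/14 = 139, so the distance is √139.

√139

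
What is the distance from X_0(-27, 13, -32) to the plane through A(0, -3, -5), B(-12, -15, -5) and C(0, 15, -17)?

AB = (-12, -12, 0) and AC = (0, 18, -12), so a normal is n = AB × AC = (144, -144, -216).
Then n·(-27, 13, -32) - 1512 = -360.
|n| = √(20736 + 20736 + 46656) = 72√17, so the distance is |-360|/(72√17) = 5/√17.

5/√17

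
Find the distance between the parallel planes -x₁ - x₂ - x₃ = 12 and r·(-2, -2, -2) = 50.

13/√3

Divide the second equation by 2 to match normals: -x₁ - x₂ - x₃ = 25.
With common normal n = (-1, -1, -1) (|n| = √3), the distance is |12 − 25|/|n| = 13/√3 = 13√3/3.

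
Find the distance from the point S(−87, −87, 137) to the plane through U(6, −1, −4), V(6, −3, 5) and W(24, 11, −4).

UV = (0, −2, 9) and UW = (18, 12, 0), so a normal is n = UV × UW = (−108, 162, 36).
d = |(-108)·(-87) + 162·(-87) + 36·137 − (-954)| / √(11664 + 26244 + 1296) = |1188| / 198 = 6.

6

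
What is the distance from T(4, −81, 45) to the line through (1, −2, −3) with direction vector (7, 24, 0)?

Direction vector d = (7, 24, 0).
AP = (3, −79, 48); AP·d = -1875, |AP|² = 8554, |d|² = 625.
distance² = |AP|² − (AP·d)²/|d|² = 8554 − 3515625/625 = 2929, so the distance is √2929.

√2929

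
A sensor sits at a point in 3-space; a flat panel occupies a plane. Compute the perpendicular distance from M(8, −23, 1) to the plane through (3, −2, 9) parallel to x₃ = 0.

Parallel planes share the normal n = (0, 0, 1); since (3, −2, 9) lies on the plane, its equation is x₃ = 9.
Then n·(8, −23, 1) − 9 = −8.
|n| = √(0 + 0 + 1) = 1, so the distance is |-8|/1 = 8.

8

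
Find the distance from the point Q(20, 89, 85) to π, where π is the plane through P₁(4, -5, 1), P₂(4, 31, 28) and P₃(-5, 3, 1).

P₁P₂ = (0, 36, 27) and P₁P₃ = (-9, 8, 0), so a normal is n = P₁P₂ × P₁P₃ = (-216, -243, 324).
Then n·(20, 89, 85) - 675 = 918.
|n| = √(46656 + 59049 + 104976) = 459, so the distance is |918|/459 = 2.

2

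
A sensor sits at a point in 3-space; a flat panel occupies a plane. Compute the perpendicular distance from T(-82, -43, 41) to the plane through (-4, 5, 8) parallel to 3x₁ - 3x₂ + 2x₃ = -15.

12√22/11

Parallel planes share the normal n = (3, -3, 2); since (-4, 5, 8) lies on the plane, its equation is 3x₁ - 3x₂ + 2x₃ = -11.
n = (3, -3, 2); n·P − (-11) = -24; |n| = √22; distance = 24/√22.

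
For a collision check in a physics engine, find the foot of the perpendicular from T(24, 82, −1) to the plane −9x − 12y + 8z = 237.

n = (−9, −12, 8), |n|² = 289, and n·T − 237 = -1445.
t = -1445/289 = -5, so the foot is T − t·n = (24, 82, −1) − (-5)·(−9, −12, 8) = (−21, 22, 39).

(-21, 22, 39)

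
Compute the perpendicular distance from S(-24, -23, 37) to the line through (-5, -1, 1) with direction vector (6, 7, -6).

Direction vector d = (6, 7, -6).
AP = (-19, -22, 36), and AP × d = (-120, 102, -1).
|AP × d|² = 24805 and |d|² = 121, so the distance is √(24805/121) = √205.

√205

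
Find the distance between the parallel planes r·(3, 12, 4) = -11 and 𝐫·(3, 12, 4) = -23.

12/13

Both planes have normal n = (3, 12, 4), |n| = 13. Any point on the first plane is at distance |(-23) − (-11)|/|n| = 12/13 from the second.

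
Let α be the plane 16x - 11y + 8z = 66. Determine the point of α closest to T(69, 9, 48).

The perpendicular from T has direction n = (16, -11, 8): r = (69, 9, 48) + t(16, -11, 8).
Substitute into the plane: n·(T + tn) = 66 gives 1389 + 441t = 66, so t = -3.
Foot = (69, 9, 48) + (-3)·(16, -11, 8) = (21, 42, 24).

(21, 42, 24)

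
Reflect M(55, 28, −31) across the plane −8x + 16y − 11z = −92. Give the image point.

n = (−8, 16, −11), |n|² = 441, n·M − (-92) = 441, so t = 441/441 = 1.
Foot F = M − 1·n = (63, 12, −20); the reflection is 2F − M = (71, −4, −9).

(71, -4, -9)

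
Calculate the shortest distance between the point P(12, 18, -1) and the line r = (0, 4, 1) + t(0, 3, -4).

2√61

Direction vector d = (0, 3, -4).
AP = (12, 14, -2); AP·d = 50, |AP|² = 344, |d|² = 25.
distance² = |AP|² − (AP·d)²/|d|² = 344 − 2500/25 = 244, so the distance is 2√61.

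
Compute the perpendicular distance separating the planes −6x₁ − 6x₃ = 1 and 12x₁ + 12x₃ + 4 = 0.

Divide the second equation by -2 to match normals: −6x₁ − 6x₃ = 2.
Both planes have normal n = (−6, 0, −6), |n| = 6√2. Any point on the first plane is at distance |2 − 1|/|n| = 1/(6√2) from the second.

√2/12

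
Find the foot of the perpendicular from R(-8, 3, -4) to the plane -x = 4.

(-4, 3, -4)

n = (-1, 0, 0), |n|² = 1, and n·R − 4 = 4.
t = 4/1 = 4, so the foot is R − t·n = (-8, 3, -4) − 4·(-1, 0, 0) = (-4, 3, -4).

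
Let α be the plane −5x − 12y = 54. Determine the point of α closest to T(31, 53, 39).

(6, -7, 39)

n = (−5, −12, 0), |n|² = 169, and n·T − 54 = -845.
t = -845/169 = -5, so the foot is T − t·n = (31, 53, 39) − (-5)·(−5, −12, 0) = (6, −7, 39).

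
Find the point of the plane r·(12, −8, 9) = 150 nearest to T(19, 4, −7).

(335/17, 60/17, -110/17)

The perpendicular from T has direction n = (12, −8, 9): r = (19, 4, −7) + t(12, −8, 9).
Substitute into the plane: n·(T + tn) = 150 gives 133 + 289t = 150, so t = 1/17.
Foot = (19, 4, −7) + (1/17)·(12, −8, 9) = (335/17, 60/17, −110/17).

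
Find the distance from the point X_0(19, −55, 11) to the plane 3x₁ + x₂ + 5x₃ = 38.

19/√35

Normal vector n = (3, 1, 5), and n·(19, −55, 11) − 38 = 19.
|n| = √(9 + 1 + 25) = √35, so the distance is |19|/√35 = 19√35/35.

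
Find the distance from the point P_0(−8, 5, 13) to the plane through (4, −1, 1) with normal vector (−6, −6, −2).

The plane has equation n·(r − (4, −1, 1)) = 0, i.e. n·r = -20.
n = (−6, −6, −2); n·P − (-20) = 12; |n| = 2√19; distance = 12/(2√19) = 6√19/19.

6√19/19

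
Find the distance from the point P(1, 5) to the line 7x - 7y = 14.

The normal to the line is n = (7, -7) with |n| = 7√2.
|n·P − 14| = |-28 − 14| = 42, so the distance is 42/(7√2) = 3√2.

3√2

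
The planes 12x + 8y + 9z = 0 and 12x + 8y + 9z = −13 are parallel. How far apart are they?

Both planes have normal n = (12, 8, 9), |n| = 17. Any point on the first plane is at distance |(-13) − 0|/|n| = 13/17 from the second.

13/17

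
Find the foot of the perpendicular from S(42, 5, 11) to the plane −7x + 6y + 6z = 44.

n = (−7, 6, 6), |n|² = 121, and n·S − 44 = -242.
t = -242/121 = -2, so the foot is S − t·n = (42, 5, 11) − (-2)·(−7, 6, 6) = (28, 17, 23).

(28, 17, 23)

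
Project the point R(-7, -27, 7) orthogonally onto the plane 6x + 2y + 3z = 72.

n = (6, 2, 3), |n|² = 49, and n·R − 72 = -147.
t = -147/49 = -3, so the foot is R − t·n = (-7, -27, 7) − (-3)·(6, 2, 3) = (11, -21, 16).

(11, -21, 16)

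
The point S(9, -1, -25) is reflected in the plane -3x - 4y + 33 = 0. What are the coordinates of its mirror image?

n = (-3, -4, 0), |n|² = 25, n·S − (-33) = 10, so t = 10/25 = 2/5.
Foot F = S − (2/5)·n = (51/5, 3/5, -25); the reflection is 2F − S = (57/5, 11/5, -25).

(57/5, 11/5, -25)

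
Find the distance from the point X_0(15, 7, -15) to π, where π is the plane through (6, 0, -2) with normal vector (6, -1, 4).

5√53/53

The plane has equation n·(r − (6, 0, -2)) = 0, i.e. n·r = 28.
Then n·(15, 7, -15) - 28 = -5.
|n| = √(36 + 1 + 16) = √53, so the distance is |-5|/√53 = 5√53/53.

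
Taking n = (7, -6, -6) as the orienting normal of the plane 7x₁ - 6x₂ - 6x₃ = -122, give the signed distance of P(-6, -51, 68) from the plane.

-2

n·P − (-122) = -22.
|n| = 11, so the signed distance is -22/11 = -2.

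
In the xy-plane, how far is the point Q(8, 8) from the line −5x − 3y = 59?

d = |(-5)·8 + (-3)·8 − 59| / √(25 + 9) = |-123|/√34 = 123√34/34.

123√34/34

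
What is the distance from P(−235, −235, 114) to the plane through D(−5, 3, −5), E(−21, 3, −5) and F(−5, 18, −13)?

DE = (−16, 0, 0) and DF = (0, 15, −8), so a normal is n = DE × DF = (0, −128, −240).
Then n·(−235, −235, 114) − 816 = 1904.
|n| = √(0 + 16384 + 57600) = 272, so the distance is |1904|/272 = 7.

7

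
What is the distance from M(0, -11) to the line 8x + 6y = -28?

19/5

The normal to the line is n = (8, 6) with |n| = 10.
|n·M − (-28)| = |-66 − (-28)| = 38, so the distance is 38/10 = 19/5.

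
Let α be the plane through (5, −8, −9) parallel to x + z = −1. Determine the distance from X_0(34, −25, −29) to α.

Parallel planes share the normal n = (1, 0, 1); since (5, −8, −9) lies on the plane, its equation is x + z = -4.
Then n·(34, −25, −29) − (−4) = 9.
|n| = √(1 + 0 + 1) = √2, so the distance is |9|/√2 = 9√2/2.

9√2/2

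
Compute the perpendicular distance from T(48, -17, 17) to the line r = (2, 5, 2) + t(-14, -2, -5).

20√2

Direction vector d = (-14, -2, -5).
AP = (46, -22, 15); AP·d = -675, |AP|² = 2825, |d|² = 225.
distance² = |AP|² − (AP·d)²/|d|² = 2825 − 455625/225 = 800, so the distance is 20√2.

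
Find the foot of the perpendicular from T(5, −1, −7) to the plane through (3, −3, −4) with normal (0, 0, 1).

(5, -1, -4)

The perpendicular from T has direction n = (0, 0, 1): r = (5, −1, −7) + μ(0, 0, 1).
Substitute into the plane: n·(T + μn) = -4 gives -7 + 1μ = -4, so μ = 3.
Foot = (5, −1, −7) + 3·(0, 0, 1) = (5, −1, −4).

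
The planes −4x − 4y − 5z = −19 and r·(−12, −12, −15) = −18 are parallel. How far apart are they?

Divide the second equation by 3 to match normals: −4x − 4y − 5z = -6.
With common normal n = (−4, −4, −5) (|n| = √57), the distance is |(-19) − (-6)|/|n| = 13/√57.

13/√57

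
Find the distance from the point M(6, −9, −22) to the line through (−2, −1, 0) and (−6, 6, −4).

6√17

A direction vector is d = (−4, 7, −4).
AP = (8, −8, −22), and AP × d = (186, 120, 24).
|AP × d|² = 49572 and |d|² = 81, so the distance is √(49572/81) = √612 = 6√17.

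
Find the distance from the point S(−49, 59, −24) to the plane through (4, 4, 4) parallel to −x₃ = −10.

28

Parallel planes share the normal n = (0, 0, −1); since (4, 4, 4) lies on the plane, its equation is −x₃ = -4.
Then n·(−49, 59, −24) − (−4) = 28.
|n| = √(0 + 0 + 1) = 1, so the distance is |28|/1 = 28.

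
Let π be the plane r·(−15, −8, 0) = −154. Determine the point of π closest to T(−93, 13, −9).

The perpendicular from T has direction n = (−15, −8, 0): r = (−93, 13, −9) + t(−15, −8, 0).
Substitute into the plane: n·(T + tn) = -154 gives 1291 + 289t = -154, so t = -5.
Foot = (−93, 13, −9) + (-5)·(−15, −8, 0) = (−18, 53, −9).

(-18, 53, -9)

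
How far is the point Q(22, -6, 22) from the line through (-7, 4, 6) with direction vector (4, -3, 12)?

Direction vector d = (4, -3, 12).
AP = (29, -10, 16), and AP × d = (-72, -284, -47).
|AP × d|² = 88049 and |d|² = 169, so the distance is √(88049/169) = √521.

√521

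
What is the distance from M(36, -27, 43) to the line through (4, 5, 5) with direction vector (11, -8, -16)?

Direction vector d = (11, -8, -16).
AP = (32, -32, 38), and AP × d = (816, 930, 96).
|AP × d|² = 1539972 and |d|² = 441, so the distance is √(1539972/441) = √3492 = 6√97.

6√97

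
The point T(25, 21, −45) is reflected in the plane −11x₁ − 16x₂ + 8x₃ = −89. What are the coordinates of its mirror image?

With n = (−11, −16, 8), the signed offset is (n·T − (-89))/|n|² = -882/441 = -2.
T' = T − 2t·n = (25, 21, −45) − (-4)·(−11, −16, 8) = (−19, −43, −13).

(-19, -43, -13)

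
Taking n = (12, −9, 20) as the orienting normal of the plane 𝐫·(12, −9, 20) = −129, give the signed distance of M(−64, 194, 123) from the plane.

n·M − (-129) = 75.
|n| = 25, so the signed distance is 75/25 = 3.

3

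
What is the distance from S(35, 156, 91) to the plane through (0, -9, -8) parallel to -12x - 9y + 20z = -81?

Parallel planes share the normal n = (-12, -9, 20); since (0, -9, -8) lies on the plane, its equation is -12x - 9y + 20z = -79.
n = (-12, -9, 20); n·P − (-79) = 75; |n| = 25; distance = 75/25 = 3.

3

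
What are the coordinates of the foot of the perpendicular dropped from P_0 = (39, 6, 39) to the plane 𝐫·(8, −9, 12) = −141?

The perpendicular from P_0 has direction n = (8, −9, 12): r = (39, 6, 39) + t(8, −9, 12).
Substitute into the plane: n·(P_0 + tn) = -141 gives 726 + 289t = -141, so t = -3.
Foot = (39, 6, 39) + (-3)·(8, −9, 12) = (15, 33, 3).

(15, 33, 3)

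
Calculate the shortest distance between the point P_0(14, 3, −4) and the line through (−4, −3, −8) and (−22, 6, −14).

6√5

A direction vector is d = (−18, 9, −6).
AP = (18, 6, 4); AP·d = -294, |AP|² = 376, |d|² = 441.
distance² = |AP|² − (AP·d)²/|d|² = 376 − 86436/441 = 180, so the distance is 6√5.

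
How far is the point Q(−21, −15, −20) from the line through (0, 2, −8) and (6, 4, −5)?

3√10

A direction vector is d = (6, 2, 3).
AP = (−21, −17, −12), and AP × d = (−27, −9, 60).
|AP × d|² = 4410 and |d|² = 49, so the distance is √(4410/49) = √90 = 3√10.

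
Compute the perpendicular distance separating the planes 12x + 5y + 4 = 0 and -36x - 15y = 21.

Divide the second equation by -3 to match normals: 12x + 5y = -7.
Both planes have normal n = (12, 5, 0), |n| = 13. Any point on the first plane is at distance |(-7) − (-4)|/|n| = 3/13 from the second.

3/13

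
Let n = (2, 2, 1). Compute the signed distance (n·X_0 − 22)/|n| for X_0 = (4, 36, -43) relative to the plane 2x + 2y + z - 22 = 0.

n·X_0 − 22 = 15.
|n| = 3, so the signed distance is 15/3 = 5.

5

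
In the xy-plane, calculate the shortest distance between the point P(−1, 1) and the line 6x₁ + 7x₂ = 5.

The normal to the line is n = (6, 7) with |n| = √85.
|n·P − 5| = |1 − 5| = 4, so the distance is 4/√85 = 4√85/85.

4√85/85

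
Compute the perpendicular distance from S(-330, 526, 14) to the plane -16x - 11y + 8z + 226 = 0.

Normal vector n = (-16, -11, 8), and n·(-330, 526, 14) - (-226) = -168.
|n| = √(256 + 121 + 64) = 21, so the distance is |-168|/21 = 8.

8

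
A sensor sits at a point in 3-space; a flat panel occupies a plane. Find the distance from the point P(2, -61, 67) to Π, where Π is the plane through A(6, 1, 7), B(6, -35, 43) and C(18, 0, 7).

28/17

AB = (0, -36, 36) and AC = (12, -1, 0), so a normal is n = AB × AC = (36, 432, 432).
Then n·(2, -61, 67) - 3672 = -1008.
|n| = √(1296 + 186624 + 186624) = 612, so the distance is |-1008|/612 = 28/17.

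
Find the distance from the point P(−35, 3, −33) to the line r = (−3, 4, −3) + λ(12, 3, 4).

Direction vector d = (12, 3, 4).
AP = (−32, −1, −30); AP·d = -507, |AP|² = 1925, |d|² = 169.
distance² = |AP|² − (AP·d)²/|d|² = 1925 − 257049/169 = 404, so the distance is 2√101.

2√101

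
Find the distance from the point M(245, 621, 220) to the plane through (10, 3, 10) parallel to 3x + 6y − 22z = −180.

Parallel planes share the normal n = (3, 6, −22); since (10, 3, 10) lies on the plane, its equation is 3x + 6y − 22z = -172.
Then n·(245, 621, 220) − (−172) = −207.
|n| = √(9 + 36 + 484) = 23, so the distance is |-207|/23 = 9.

9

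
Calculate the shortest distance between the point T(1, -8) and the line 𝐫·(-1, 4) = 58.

91√17/17

The normal to the line is n = (-1, 4) with |n| = √17.
|n·T − 58| = |-33 − 58| = 91, so the distance is 91/√17 = 91√17/17.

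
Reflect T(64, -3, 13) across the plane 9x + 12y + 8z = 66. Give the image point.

n = (9, 12, 8), |n|² = 289, n·T − 66 = 578, so t = 578/289 = 2.
Foot F = T − 2·n = (46, -27, -3); the reflection is 2F − T = (28, -51, -19).

(28, -51, -19)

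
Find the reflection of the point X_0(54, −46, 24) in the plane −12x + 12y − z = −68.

(-42, 50, 16)

With n = (−12, 12, −1), the signed offset is (n·X_0 − (-68))/|n|² = -1156/289 = -4.
X_0' = X_0 − 2t·n = (54, −46, 24) − (-8)·(−12, 12, −1) = (−42, 50, 16).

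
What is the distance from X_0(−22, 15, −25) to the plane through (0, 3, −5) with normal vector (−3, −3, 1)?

10√19/19

The plane has equation n·(r − (0, 3, −5)) = 0, i.e. n·r = -14.
d = |(-3)·(-22) + (-3)·15 + 1·(-25) − (-14)| / √(9 + 9 + 1) = |10| / √19 = 10√19/19.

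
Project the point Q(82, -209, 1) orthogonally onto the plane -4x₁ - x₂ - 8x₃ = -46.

(78, -210, -7)

The perpendicular from Q has direction n = (-4, -1, -8): r = (82, -209, 1) + t(-4, -1, -8).
Substitute into the plane: n·(Q + tn) = -46 gives -127 + 81t = -46, so t = 1.
Foot = (82, -209, 1) + 1·(-4, -1, -8) = (78, -210, -7).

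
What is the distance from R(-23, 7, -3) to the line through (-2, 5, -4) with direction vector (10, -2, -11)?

Direction vector d = (10, -2, -11).
AP = (-21, 2, 1); AP·d = -225, |AP|² = 446, |d|² = 225.
distance² = |AP|² − (AP·d)²/|d|² = 446 − 50625/225 = 221, so the distance is √221.

√221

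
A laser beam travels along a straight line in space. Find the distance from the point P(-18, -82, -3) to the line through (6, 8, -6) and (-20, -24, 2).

A direction vector is d = (-26, -32, 8).
AP = (-24, -90, 3); AP·d = 3528, |AP|² = 8685, |d|² = 1764.
distance² = |AP|² − (AP·d)²/|d|² = 8685 − 12446784/1764 = 1629, so the distance is 3√181.

3√181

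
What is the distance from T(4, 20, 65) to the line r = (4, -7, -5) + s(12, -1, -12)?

2√757

Direction vector d = (12, -1, -12).
AP = (0, 27, 70); AP·d = -867, |AP|² = 5629, |d|² = 289.
distance² = |AP|² − (AP·d)²/|d|² = 5629 − 751689/289 = 3028, so the distance is 2√757.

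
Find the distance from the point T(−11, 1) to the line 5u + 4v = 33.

84√41/41

d = |5·(-11) + 4·1 − 33| / √(25 + 16) = |-84|/√41 = 84/√41.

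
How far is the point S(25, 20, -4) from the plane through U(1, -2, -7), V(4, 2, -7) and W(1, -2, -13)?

6

UV = (3, 4, 0) and UW = (0, 0, -6), so a normal is n = UV × UW = (-24, 18, 0).
d = |(-24)·25 + 18·20 − (-60)| / √(576 + 324 + 0) = |-180| / 30 = 6.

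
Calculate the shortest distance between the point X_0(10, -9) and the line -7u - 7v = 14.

d = |(-7)·10 + (-7)·(-9) − 14| / √(49 + 49) = |-21|/(7√2) = 3/√2.

3/√2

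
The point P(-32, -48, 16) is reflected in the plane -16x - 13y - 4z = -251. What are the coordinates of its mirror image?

(64, 30, 40)

n = (-16, -13, -4), |n|² = 441, n·P − (-251) = 1323, so t = 1323/441 = 3.
Foot F = P − 3·n = (16, -9, 28); the reflection is 2F − P = (64, 30, 40).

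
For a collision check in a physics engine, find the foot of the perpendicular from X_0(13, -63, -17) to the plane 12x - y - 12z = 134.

(1, -62, -5)

The perpendicular from X_0 has direction n = (12, -1, -12): r = (13, -63, -17) + μ(12, -1, -12).
Substitute into the plane: n·(X_0 + μn) = 134 gives 423 + 289μ = 134, so μ = -1.
Foot = (13, -63, -17) + (-1)·(12, -1, -12) = (1, -62, -5).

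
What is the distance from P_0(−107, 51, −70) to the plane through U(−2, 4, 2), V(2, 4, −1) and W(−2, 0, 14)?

3

UV = (4, 0, −3) and UW = (0, −4, 12), so a normal is n = UV × UW = (−12, −48, −16).
d = |(-12)·(-107) + (-48)·51 + (-16)·(-70) − (-200)| / √(144 + 2304 + 256) = |156| / 52 = 3.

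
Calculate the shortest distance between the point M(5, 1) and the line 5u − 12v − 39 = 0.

2

The normal to the line is n = (5, −12) with |n| = 13.
|n·M − 39| = |13 − 39| = 26, so the distance is 26/13 = 2.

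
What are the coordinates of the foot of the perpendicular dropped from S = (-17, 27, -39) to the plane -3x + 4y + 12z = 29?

(-23, 35, -15)

n = (-3, 4, 12), |n|² = 169, and n·S − 29 = -338.
t = -338/169 = -2, so the foot is S − t·n = (-17, 27, -39) − (-2)·(-3, 4, 12) = (-23, 35, -15).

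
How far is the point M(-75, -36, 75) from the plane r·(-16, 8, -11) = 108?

n = (-16, 8, -11); n·P − 108 = -21; |n| = 21; distance = 21/21 = 1.

1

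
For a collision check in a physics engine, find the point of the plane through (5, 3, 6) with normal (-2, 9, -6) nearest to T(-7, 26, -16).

(-1, -1, 2)

n = (-2, 9, -6), |n|² = 121, and n·T − (-19) = 363.
t = 363/121 = 3, so the foot is T − t·n = (-7, 26, -16) − 3·(-2, 9, -6) = (-1, -1, 2).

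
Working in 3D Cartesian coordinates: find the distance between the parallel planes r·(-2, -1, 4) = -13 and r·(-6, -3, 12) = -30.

Divide the second equation by 3 to match normals: -2x - y + 4z = -10.
With common normal n = (-2, -1, 4) (|n| = √21), the distance is |(-13) − (-10)|/|n| = 3/√21 = √21/7.

3/√21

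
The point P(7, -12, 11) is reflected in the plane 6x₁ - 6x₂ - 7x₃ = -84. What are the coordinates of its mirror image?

(-5, 0, 25)

With n = (6, -6, -7), the signed offset is (n·P − (-84))/|n|² = 121/121 = 1.
P' = P − 2t·n = (7, -12, 11) − 2·(6, -6, -7) = (-5, 0, 25).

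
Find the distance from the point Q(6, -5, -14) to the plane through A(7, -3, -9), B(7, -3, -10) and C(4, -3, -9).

AB = (0, 0, -1) and AC = (-3, 0, 0), so a normal is n = AB × AC = (0, 3, 0).
n = (0, 3, 0); n·P − (-9) = -6; |n| = 3; distance = 6/3 = 2.

2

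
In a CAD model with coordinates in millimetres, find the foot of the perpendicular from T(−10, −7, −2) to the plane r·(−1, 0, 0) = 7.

The perpendicular from T has direction n = (−1, 0, 0): r = (−10, −7, −2) + λ(−1, 0, 0).
Substitute into the plane: n·(T + λn) = 7 gives 10 + 1λ = 7, so λ = -3.
Foot = (−10, −7, −2) + (-3)·(−1, 0, 0) = (−7, −7, −2).

(-7, -7, -2)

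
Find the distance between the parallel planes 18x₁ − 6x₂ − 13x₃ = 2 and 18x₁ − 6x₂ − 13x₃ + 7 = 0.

9/23

With common normal n = (18, −6, −13) (|n| = 23), the distance is |2 − (-7)|/|n| = 9/23.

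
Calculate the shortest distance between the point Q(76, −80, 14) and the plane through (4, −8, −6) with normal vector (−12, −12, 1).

20/17

The plane has equation n·(r − (4, −8, −6)) = 0, i.e. n·r = 42.
n = (−12, −12, 1); n·P − 42 = 20; |n| = 17; distance = 20/17.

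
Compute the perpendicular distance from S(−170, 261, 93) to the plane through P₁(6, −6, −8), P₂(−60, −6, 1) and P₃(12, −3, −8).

P₁P₂ = (−66, 0, 9) and P₁P₃ = (6, 3, 0), so a normal is n = P₁P₂ × P₁P₃ = (−27, 54, −198).
Then n·(−170, 261, 93) − 1098 = −828.
|n| = √(729 + 2916 + 39204) = 207, so the distance is |-828|/207 = 4.

4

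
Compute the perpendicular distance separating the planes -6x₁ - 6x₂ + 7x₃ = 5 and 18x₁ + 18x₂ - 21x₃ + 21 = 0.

Divide the second equation by -3 to match normals: -6x₁ - 6x₂ + 7x₃ = 7.
With common normal n = (-6, -6, 7) (|n| = 11), the distance is |5 − 7|/|n| = 2/11.

2/11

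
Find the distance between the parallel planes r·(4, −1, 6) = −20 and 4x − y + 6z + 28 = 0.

With common normal n = (4, −1, 6) (|n| = √53), the distance is |(-20) − (-28)|/|n| = 8/√53 = 8√53/53.

8√53/53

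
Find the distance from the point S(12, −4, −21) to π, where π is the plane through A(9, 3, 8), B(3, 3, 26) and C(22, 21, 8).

AB = (−6, 0, 18) and AC = (13, 18, 0), so a normal is n = AB × AC = (−324, 234, −108).
n = (−324, 234, −108); n·P − (-3078) = 522; |n| = 414; distance = 522/414 = 29/23.

29/23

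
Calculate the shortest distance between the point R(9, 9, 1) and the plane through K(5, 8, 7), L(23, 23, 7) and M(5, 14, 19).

2√70/35

KL = (18, 15, 0) and KM = (0, 6, 12), so a normal is n = KL × KM = (180, −216, 108).
Then n·(9, 9, 1) − (−72) = −144.
|n| = √(32400 + 46656 + 11664) = 36√70, so the distance is |-144|/(36√70) = 2√70/35.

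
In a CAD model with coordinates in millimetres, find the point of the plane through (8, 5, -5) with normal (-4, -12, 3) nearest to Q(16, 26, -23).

(8, 2, -17)

The perpendicular from Q has direction n = (-4, -12, 3): r = (16, 26, -23) + t(-4, -12, 3).
Substitute into the plane: n·(Q + tn) = -107 gives -445 + 169t = -107, so t = 2.
Foot = (16, 26, -23) + 2·(-4, -12, 3) = (8, 2, -17).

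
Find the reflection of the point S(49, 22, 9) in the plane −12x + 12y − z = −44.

(25, 46, 7)

n = (−12, 12, −1), |n|² = 289, n·S − (-44) = -289, so t = -289/289 = -1.
Foot F = S − (-1)·n = (37, 34, 8); the reflection is 2F − S = (25, 46, 7).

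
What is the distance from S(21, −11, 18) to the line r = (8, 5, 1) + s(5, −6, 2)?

Direction vector d = (5, −6, 2).
AP = (13, −16, 17), and AP × d = (70, 59, 2).
|AP × d|² = 8385 and |d|² = 65, so the distance is √(8385/65) = √129.

√129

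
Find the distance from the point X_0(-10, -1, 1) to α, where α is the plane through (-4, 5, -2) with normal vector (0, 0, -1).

3

The plane has equation n·(r − (-4, 5, -2)) = 0, i.e. n·r = 2.
Then n·(-10, -1, 1) - 2 = -3.
|n| = √(0 + 0 + 1) = 1, so the distance is |-3|/1 = 3.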